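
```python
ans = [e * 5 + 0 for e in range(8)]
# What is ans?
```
Trace:
  e=0
  e=1
  e=2
  e=3
  e=4
  e=5
  e=6
  e=7
  ans=[0, 5, 10, 15, 20, 25, 30, 35]

Final answer: [0, 5, 10, 15, 20, 25, 30, 35]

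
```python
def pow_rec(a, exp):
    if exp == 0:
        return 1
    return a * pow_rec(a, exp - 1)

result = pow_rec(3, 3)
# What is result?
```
Call trace:
pow_rec(a=3, exp=3)
  pow_rec(a=3, exp=2)
    pow_rec(a=3, exp=1)
      pow_rec(a=3, exp=0)
      -> return 1
    -> return 3
  -> return 9
-> return 27

Final answer: 27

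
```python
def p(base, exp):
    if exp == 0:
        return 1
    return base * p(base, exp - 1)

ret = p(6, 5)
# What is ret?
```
Call trace:
p(base=6, exp=5)
  p(base=6, exp=4)
    p(base=6, exp=3)
      p(base=6, exp=2)
        p(base=6, exp=1)
          p(base=6, exp=0)
          -> return 1
        -> return 6
      -> return 36
    -> return 216
  -> return 1296
-> return 7776

Final answer: 7776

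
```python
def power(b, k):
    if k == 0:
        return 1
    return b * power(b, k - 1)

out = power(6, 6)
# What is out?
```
Call trace:
power(b=6, k=6)
  power(b=6, k=5)
    power(b=6, k=4)
      power(b=6, k=3)
        power(b=6, k=2)
          power(b=6, k=1)
            power(b=6, k=0)
            -> return 1
          -> return 6
        -> return 36
      -> return 216
    -> return 1296
  -> return 7776
-> return 46656

Final answer: 46656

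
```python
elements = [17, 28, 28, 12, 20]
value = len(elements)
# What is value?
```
Trace:
  elements=[17, 28, 28, 12, 20]
  elements=[17, 28, 28, 12, 20], value=5

Final answer: 5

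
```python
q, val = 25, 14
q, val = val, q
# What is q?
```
Trace:
  q=25, val=14
  q=14, val=25

Final answer: 14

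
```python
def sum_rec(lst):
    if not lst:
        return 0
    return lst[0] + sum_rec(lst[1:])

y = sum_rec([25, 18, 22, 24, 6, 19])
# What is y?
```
Call trace:
sum_rec(lst=[25, 18, 22, 24, 6, 19])
  sum_rec(lst=[18, 22, 24, 6, 19])
    sum_rec(lst=[22, 24, 6, 19])
      sum_rec(lst=[24, 6, 19])
        sum_rec(lst=[6, 19])
          sum_rec(lst=[19])
            sum_rec(lst=[])
            -> return 0
          -> return 19
        -> return 25
      -> return 49
    -> return 71
  -> return 89
-> return 114

Final answer: 114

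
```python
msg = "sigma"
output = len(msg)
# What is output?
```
Trace:
  msg='sigma'
  msg='sigma', output=5

Final answer: 5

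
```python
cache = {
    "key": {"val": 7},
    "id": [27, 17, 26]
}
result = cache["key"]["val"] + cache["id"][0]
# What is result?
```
Trace:
  cache={'key': {'val': 7}, 'id': [27, 17, 26]}
  cache={'key': {'val': 7}, 'id': [27, 17, 26]}, result=34

Final answer: 34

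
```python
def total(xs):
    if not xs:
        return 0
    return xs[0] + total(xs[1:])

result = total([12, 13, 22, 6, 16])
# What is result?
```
Call trace:
total(xs=[12, 13, 22, 6, 16])
  total(xs=[13, 22, 6, 16])
    total(xs=[22, 6, 16])
      total(xs=[6, 16])
        total(xs=[16])
          total(xs=[])
          -> return 0
        -> return 16
      -> return 22
    -> return 44
  -> return 57
-> return 69

Final answer: 69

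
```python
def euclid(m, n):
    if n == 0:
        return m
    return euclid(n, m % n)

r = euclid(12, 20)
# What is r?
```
Call trace:
euclid(m=12, n=20)
  euclid(m=20, n=12)
    euclid(m=12, n=8)
      euclid(m=8, n=4)
        euclid(m=4, n=0)
        -> return 4
      -> return 4
    -> return 4
  -> return 4
-> return 4

Final answer: 4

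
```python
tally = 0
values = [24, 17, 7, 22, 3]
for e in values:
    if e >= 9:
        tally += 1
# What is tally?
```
Trace:
  tally=0
  tally=1, e=24
  tally=2, e=17
  tally=2, e=7
  tally=3, e=22
  tally=3, e=3

Final answer: 3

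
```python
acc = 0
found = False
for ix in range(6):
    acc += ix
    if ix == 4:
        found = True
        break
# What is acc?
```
Trace:
  acc=0
  acc=0, found=False
  acc=0, found=False, ix=0
  acc=1, found=False, ix=1
  acc=3, found=False, ix=2
  acc=6, found=False, ix=3
  acc=10, found=True, ix=4

Final answer: 10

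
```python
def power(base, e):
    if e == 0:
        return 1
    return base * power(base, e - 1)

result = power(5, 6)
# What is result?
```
Call trace:
power(base=5, e=6)
  power(base=5, e=5)
    power(base=5, e=4)
      power(base=5, e=3)
        power(base=5, e=2)
          power(base=5, e=1)
            power(base=5, e=0)
            -> return 1
          -> return 5
        -> return 25
      -> return 125
    -> return 625
  -> return 3125
-> return 15625

Final answer: 15625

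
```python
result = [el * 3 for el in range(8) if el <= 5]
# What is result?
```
Trace:
  el=0
  el=1
  el=2
  el=3
  el=4
  el=5
  el=6
  el=7
  result=[0, 3, 6, 9, 12, 15]

Final answer: [0, 3, 6, 9, 12, 15]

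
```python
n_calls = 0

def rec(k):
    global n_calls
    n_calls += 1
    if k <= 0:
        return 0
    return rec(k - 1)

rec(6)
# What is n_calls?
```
Call trace:
rec(k=6)
  rec(k=5)
    rec(k=4)
      rec(k=3)
        rec(k=2)
          rec(k=1)
            rec(k=0)
            -> return 0
          -> return 0
        -> return 0
      -> return 0
    -> return 0
  -> return 0
-> return 0

n_calls is incremented once per call. rec is entered once for each k = 6, 5, 4, 3, 2, 1, 0 (the k <= 0 call returns without recursing), i.e. 6 + 1 calls.
n_calls = 7

Final answer: 7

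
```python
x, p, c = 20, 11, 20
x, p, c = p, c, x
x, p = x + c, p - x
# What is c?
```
Trace:
  x=20, p=11, c=20
  x=11, p=20, c=20
  x=31, p=9, c=20

Final answer: 20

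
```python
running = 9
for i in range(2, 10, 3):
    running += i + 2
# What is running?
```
Trace:
  running=9
  running=13, i=2
  running=20, i=5
  running=30, i=8

Final answer: 30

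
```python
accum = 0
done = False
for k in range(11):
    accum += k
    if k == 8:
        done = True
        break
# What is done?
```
Trace:
  accum=0
  accum=0, done=False
  accum=0, done=False, k=0
  accum=1, done=False, k=1
  accum=3, done=False, k=2
  accum=6, done=False, k=3
  accum=10, done=False, k=4
  accum=15, done=False, k=5
  accum=21, done=False, k=6
  accum=28, done=False, k=7
  accum=36, done=True, k=8

Final answer: True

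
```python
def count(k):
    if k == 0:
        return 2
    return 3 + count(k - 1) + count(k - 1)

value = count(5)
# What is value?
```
Call trace (a repeated sub-call is expanded the first time; later identical calls just restate its return value):
count(k=5)
  count(k=4)
    count(k=3)
      count(k=2)
        count(k=1)
          count(k=0)
          -> return 2
          count(k=0)
          -> return 2
        -> return 7
        count(k=1) -> return 7  (same call as traced above)
      -> return 17
      count(k=2) -> return 17  (same call as traced above)
    -> return 37
    count(k=3) -> return 37  (same call as traced above)
  -> return 77
  count(k=4) -> return 77  (same call as traced above)
-> return 157

Final answer: 157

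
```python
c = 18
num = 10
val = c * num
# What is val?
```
Trace:
  c=18
  c=18, num=10
  c=18, num=10, val=180

Final answer: 180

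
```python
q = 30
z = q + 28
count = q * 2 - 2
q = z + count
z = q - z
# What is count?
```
Trace:
  q=30
  q=30, z=58
  q=30, z=58, count=58
  q=116, z=58, count=58
  q=116, z=58, count=58

Final answer: 58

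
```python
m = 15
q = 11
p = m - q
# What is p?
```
Trace:
  m=15
  m=15, q=11
  m=15, q=11, p=4

Final answer: 4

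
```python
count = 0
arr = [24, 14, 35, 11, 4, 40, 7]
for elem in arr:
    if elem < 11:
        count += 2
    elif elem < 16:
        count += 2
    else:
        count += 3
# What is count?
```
Trace:
  count=0
  count=3, elem=24
  count=5, elem=14
  count=8, elem=35
  count=10, elem=11
  count=12, elem=4
  count=15, elem=40
  count=17, elem=7

Final answer: 17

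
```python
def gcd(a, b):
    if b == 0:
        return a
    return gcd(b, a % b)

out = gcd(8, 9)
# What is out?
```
Call trace:
gcd(a=8, b=9)
  gcd(a=9, b=8)
    gcd(a=8, b=1)
      gcd(a=1, b=0)
      -> return 1
    -> return 1
  -> return 1
-> return 1

Final answer: 1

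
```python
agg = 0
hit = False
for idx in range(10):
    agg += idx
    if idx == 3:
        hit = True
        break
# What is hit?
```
Trace:
  agg=0
  agg=0, hit=False
  agg=0, hit=False, idx=0
  agg=1, hit=False, idx=1
  agg=3, hit=False, idx=2
  agg=6, hit=True, idx=3

Final answer: True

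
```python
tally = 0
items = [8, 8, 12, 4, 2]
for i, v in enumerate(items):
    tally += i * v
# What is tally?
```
Trace:
  tally=0
  tally=0, i=0, v=8
  tally=8, i=1, v=8
  tally=32, i=2, v=12
  tally=44, i=3, v=4
  tally=52, i=4, v=2

Final answer: 52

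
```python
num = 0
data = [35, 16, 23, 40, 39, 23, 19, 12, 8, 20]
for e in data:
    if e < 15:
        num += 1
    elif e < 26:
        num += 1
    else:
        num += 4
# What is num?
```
Trace:
  num=0
  num=4, e=35
  num=5, e=16
  num=6, e=23
  num=10, e=40
  num=14, e=39
  num=15, e=23
  num=16, e=19
  num=17, e=12
  num=18, e=8
  num=19, e=20

Final answer: 19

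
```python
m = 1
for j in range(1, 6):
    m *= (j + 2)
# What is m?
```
Trace:
  m=1
  m=3, j=1
  m=12, j=2
  m=60, j=3
  m=360, j=4
  m=2520, j=5

Final answer: 2520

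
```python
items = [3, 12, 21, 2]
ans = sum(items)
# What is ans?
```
Trace:
  items=[3, 12, 21, 2]
  items=[3, 12, 21, 2], ans=38

Final answer: 38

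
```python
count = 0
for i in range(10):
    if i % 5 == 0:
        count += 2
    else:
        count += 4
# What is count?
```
Trace:
  count=0
  count=2, i=0
  count=6, i=1
  count=10, i=2
  count=14, i=3
  count=18, i=4
  count=20, i=5
  count=24, i=6
  count=28, i=7
  count=32, i=8
  count=36, i=9

Final answer: 36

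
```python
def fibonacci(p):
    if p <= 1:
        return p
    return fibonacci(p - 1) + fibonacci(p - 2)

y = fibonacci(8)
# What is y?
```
Call trace (a repeated sub-call is expanded the first time; later identical calls just restate its return value):
fibonacci(p=8)
  fibonacci(p=7)
    fibonacci(p=6)
      fibonacci(p=5)
        fibonacci(p=4)
          fibonacci(p=3)
            fibonacci(p=2)
              fibonacci(p=1)
              -> return 1
              fibonacci(p=0)
              -> return 0
            -> return 1
            fibonacci(p=1)
            -> return 1
          -> return 2
          fibonacci(p=2) -> return 1  (same call as traced above)
        -> return 3
        fibonacci(p=3) -> return 2  (same call as traced above)
      -> return 5
      fibonacci(p=4) -> return 3  (same call as traced above)
    -> return 8
    fibonacci(p=5) -> return 5  (same call as traced above)
  -> return 13
  fibonacci(p=6) -> return 8  (same call as traced above)
-> return 21

Final answer: 21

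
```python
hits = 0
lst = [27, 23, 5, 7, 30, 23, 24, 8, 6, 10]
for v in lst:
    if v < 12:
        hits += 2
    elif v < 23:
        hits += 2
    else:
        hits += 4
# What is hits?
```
Trace:
  hits=0
  hits=4, v=27
  hits=8, v=23
  hits=10, v=5
  hits=12, v=7
  hits=16, v=30
  hits=20, v=23
  hits=24, v=24
  hits=26, v=8
  hits=28, v=6
  hits=30, v=10

Final answer: 30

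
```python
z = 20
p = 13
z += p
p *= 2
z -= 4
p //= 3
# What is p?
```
Trace:
  z=20
  z=20, p=13
  z=33, p=13
  z=33, p=26
  z=29, p=26
  z=29, p=8

Final answer: 8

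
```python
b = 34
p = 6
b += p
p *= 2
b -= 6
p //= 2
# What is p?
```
Trace:
  b=34
  b=34, p=6
  b=40, p=6
  b=40, p=12
  b=34, p=12
  b=34, p=6

Final answer: 6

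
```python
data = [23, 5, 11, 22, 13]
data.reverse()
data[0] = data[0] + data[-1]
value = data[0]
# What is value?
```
Trace:
  data=[23, 5, 11, 22, 13]
  data=[13, 22, 11, 5, 23]
  data=[36, 22, 11, 5, 23]
  data=[36, 22, 11, 5, 23], value=36

Final answer: 36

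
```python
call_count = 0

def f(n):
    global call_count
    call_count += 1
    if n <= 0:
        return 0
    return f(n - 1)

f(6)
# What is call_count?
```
Call trace:
f(n=6)
  f(n=5)
    f(n=4)
      f(n=3)
        f(n=2)
          f(n=1)
            f(n=0)
            -> return 0
          -> return 0
        -> return 0
      -> return 0
    -> return 0
  -> return 0
-> return 0

call_count is incremented once per call. f is entered once for each n = 6, 5, 4, 3, 2, 1, 0 (the n <= 0 call returns without recursing), i.e. 6 + 1 calls.
call_count = 7

Final answer: 7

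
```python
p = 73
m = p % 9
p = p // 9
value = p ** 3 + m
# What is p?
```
Trace:
  p=73
  p=73, m=1
  p=8, m=1
  p=8, m=1, value=513

Final answer: 8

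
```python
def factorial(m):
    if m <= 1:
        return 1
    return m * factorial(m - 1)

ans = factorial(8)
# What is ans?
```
Call trace:
factorial(m=8)
  factorial(m=7)
    factorial(m=6)
      factorial(m=5)
        factorial(m=4)
          factorial(m=3)
            factorial(m=2)
              factorial(m=1)
              -> return 1
            -> return 2
          -> return 6
        -> return 24
      -> return 120
    -> return 720
  -> return 5040
-> return 40320

Final answer: 40320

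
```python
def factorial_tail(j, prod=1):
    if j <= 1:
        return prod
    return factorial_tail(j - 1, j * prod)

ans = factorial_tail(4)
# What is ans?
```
Call trace:
factorial_tail(j=4, prod=1)
  factorial_tail(j=3, prod=4)
    factorial_tail(j=2, prod=12)
      factorial_tail(j=1, prod=24)
      -> return 24
    -> return 24
  -> return 24
-> return 24

Final answer: 24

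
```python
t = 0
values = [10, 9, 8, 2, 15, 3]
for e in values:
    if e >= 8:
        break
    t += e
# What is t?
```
Trace:
  t=0
  t=0, e=10

Final answer: 0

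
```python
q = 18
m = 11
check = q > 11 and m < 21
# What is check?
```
Trace:
  q=18
  q=18, m=11
  q=18, m=11, check=True

Final answer: True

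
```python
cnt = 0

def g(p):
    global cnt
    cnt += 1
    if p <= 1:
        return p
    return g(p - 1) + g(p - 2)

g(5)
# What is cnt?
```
Call trace (a repeated sub-call is expanded the first time; later identical calls just restate its return value):
g(p=5)
  g(p=4)
    g(p=3)
      g(p=2)
        g(p=1)
        -> return 1
        g(p=0)
        -> return 0
      -> return 1
      g(p=1)
      -> return 1
    -> return 2
    g(p=2) -> return 1  (same call as traced above)
  -> return 3
  g(p=3) -> return 2  (same call as traced above)
-> return 5

cnt is incremented once per call, so count the calls in each subtree. Let C(p) = number of calls made by g(p).
C(0) = C(1) = 1 (base case, no recursion); C(p) = 1 + C(p - 1) + C(p - 2) otherwise.
C(2) = 1 + C(1) + C(0) = 1 + 1 + 1 = 3
C(3) = 1 + C(2) + C(1) = 1 + 3 + 1 = 5
C(4) = 1 + C(3) + C(2) = 1 + 5 + 3 = 9
C(5) = 1 + C(4) + C(3) = 1 + 9 + 5 = 15
cnt = C(5) = 15

Final answer: 15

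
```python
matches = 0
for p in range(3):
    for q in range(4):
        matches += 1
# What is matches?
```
Trace:
  matches=0
  matches=1, p=0, q=0
  matches=2, p=0, q=1
  matches=3, p=0, q=2
  matches=4, p=0, q=3
  matches=5, p=1, q=0
  matches=6, p=1, q=1
  matches=7, p=1, q=2
  matches=8, p=1, q=3
  matches=9, p=2, q=0
  matches=10, p=2, q=1
  matches=11, p=2, q=2
  matches=12, p=2, q=3

Final answer: 12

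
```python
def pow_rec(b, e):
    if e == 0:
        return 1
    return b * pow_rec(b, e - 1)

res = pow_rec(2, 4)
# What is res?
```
Call trace:
pow_rec(b=2, e=4)
  pow_rec(b=2, e=3)
    pow_rec(b=2, e=2)
      pow_rec(b=2, e=1)
        pow_rec(b=2, e=0)
        -> return 1
      -> return 2
    -> return 4
  -> return 8
-> return 16

Final answer: 16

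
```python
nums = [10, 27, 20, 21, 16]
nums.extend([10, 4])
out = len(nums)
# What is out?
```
Trace:
  nums=[10, 27, 20, 21, 16]
  nums=[10, 27, 20, 21, 16, 10, 4]
  nums=[10, 27, 20, 21, 16, 10, 4], out=7

Final answer: 7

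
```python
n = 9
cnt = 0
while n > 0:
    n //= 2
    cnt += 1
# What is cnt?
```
Trace:
  n=9
  n=9, cnt=0
  n=4, cnt=1
  n=2, cnt=2
  n=1, cnt=3
  n=0, cnt=4

Final answer: 4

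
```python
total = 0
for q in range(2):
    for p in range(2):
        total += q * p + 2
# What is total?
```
Trace:
  total=0
  total=2, q=0, p=0
  total=4, q=0, p=1
  total=6, q=1, p=0
  total=9, q=1, p=1

Final answer: 9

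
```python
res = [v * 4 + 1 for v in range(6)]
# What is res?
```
Trace:
  v=0
  v=1
  v=2
  v=3
  v=4
  v=5
  res=[1, 5, 9, 13, 17, 21]

Final answer: [1, 5, 9, 13, 17, 21]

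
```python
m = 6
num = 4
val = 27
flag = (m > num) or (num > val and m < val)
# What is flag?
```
Trace:
  m=6
  m=6, num=4
  m=6, num=4, val=27
  m=6, num=4, val=27, flag=True

Final answer: True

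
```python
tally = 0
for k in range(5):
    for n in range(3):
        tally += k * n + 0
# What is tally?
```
Trace:
  tally=0
  tally=0, k=0, n=0
  tally=0, k=0, n=1
  tally=0, k=0, n=2
  tally=0, k=1, n=0
  tally=1, k=1, n=1
  tally=3, k=1, n=2
  tally=3, k=2, n=0
  tally=5, k=2, n=1
  tally=9, k=2, n=2
  tally=9, k=3, n=0
  tally=12, k=3, n=1
  tally=18, k=3, n=2
  tally=18, k=4, n=0
  tally=22, k=4, n=1
  tally=30, k=4, n=2

Final answer: 30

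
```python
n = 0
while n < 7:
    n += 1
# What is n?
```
Trace:
  n=0
  n=1
  n=2
  n=3
  n=4
  n=5
  n=6
  n=7

Final answer: 7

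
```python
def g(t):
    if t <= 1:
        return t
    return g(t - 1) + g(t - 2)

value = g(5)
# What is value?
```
Call trace (a repeated sub-call is expanded the first time; later identical calls just restate its return value):
g(t=5)
  g(t=4)
    g(t=3)
      g(t=2)
        g(t=1)
        -> return 1
        g(t=0)
        -> return 0
      -> return 1
      g(t=1)
      -> return 1
    -> return 2
    g(t=2) -> return 1  (same call as traced above)
  -> return 3
  g(t=3) -> return 2  (same call as traced above)
-> return 5

Final answer: 5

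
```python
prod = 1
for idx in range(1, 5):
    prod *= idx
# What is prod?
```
Trace:
  prod=1
  prod=1, idx=1
  prod=2, idx=2
  prod=6, idx=3
  prod=24, idx=4

Final answer: 24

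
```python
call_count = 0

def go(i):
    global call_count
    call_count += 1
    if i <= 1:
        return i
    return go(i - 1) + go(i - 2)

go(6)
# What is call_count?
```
Call trace (a repeated sub-call is expanded the first time; later identical calls just restate its return value):
go(i=6)
  go(i=5)
    go(i=4)
      go(i=3)
        go(i=2)
          go(i=1)
          -> return 1
          go(i=0)
          -> return 0
        -> return 1
        go(i=1)
        -> return 1
      -> return 2
      go(i=2) -> return 1  (same call as traced above)
    -> return 3
    go(i=3) -> return 2  (same call as traced above)
  -> return 5
  go(i=4) -> return 3  (same call as traced above)
-> return 8

call_count is incremented once per call, so count the calls in each subtree. Let C(i) = number of calls made by go(i).
C(0) = C(1) = 1 (base case, no recursion); C(i) = 1 + C(i - 1) + C(i - 2) otherwise.
C(2) = 1 + C(1) + C(0) = 1 + 1 + 1 = 3
C(3) = 1 + C(2) + C(1) = 1 + 3 + 1 = 5
C(4) = 1 + C(3) + C(2) = 1 + 5 + 3 = 9
C(5) = 1 + C(4) + C(3) = 1 + 9 + 5 = 15
C(6) = 1 + C(5) + C(4) = 1 + 15 + 9 = 25
call_count = C(6) = 25

Final answer: 25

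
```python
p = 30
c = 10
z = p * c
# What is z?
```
Trace:
  p=30
  p=30, c=10
  p=30, c=10, z=300

Final answer: 300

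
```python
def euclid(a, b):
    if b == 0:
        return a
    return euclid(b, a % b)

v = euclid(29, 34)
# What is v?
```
Call trace:
euclid(a=29, b=34)
  euclid(a=34, b=29)
    euclid(a=29, b=5)
      euclid(a=5, b=4)
        euclid(a=4, b=1)
          euclid(a=1, b=0)
          -> return 1
        -> return 1
      -> return 1
    -> return 1
  -> return 1
-> return 1

Final answer: 1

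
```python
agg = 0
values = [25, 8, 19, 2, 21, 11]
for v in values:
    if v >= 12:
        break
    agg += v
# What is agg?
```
Trace:
  agg=0
  agg=0, v=25

Final answer: 0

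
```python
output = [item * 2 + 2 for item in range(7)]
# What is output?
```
Trace:
  item=0
  item=1
  item=2
  item=3
  item=4
  item=5
  item=6
  output=[2, 4, 6, 8, 10, 12, 14]

Final answer: [2, 4, 6, 8, 10, 12, 14]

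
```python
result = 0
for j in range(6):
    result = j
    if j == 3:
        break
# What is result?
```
Trace:
  result=0
  result=0, j=0
  result=1, j=1
  result=2, j=2
  result=3, j=3

Final answer: 3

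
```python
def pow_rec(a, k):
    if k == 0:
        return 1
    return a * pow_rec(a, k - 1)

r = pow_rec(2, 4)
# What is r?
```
Call trace:
pow_rec(a=2, k=4)
  pow_rec(a=2, k=3)
    pow_rec(a=2, k=2)
      pow_rec(a=2, k=1)
        pow_rec(a=2, k=0)
        -> return 1
      -> return 2
    -> return 4
  -> return 8
-> return 16

Final answer: 16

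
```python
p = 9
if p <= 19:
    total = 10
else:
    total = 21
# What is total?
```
Trace:
  p=9
  p=9, total=10

Final answer: 10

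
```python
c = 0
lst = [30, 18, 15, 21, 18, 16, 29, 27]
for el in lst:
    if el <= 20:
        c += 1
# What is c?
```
Trace:
  c=0
  c=0, el=30
  c=1, el=18
  c=2, el=15
  c=2, el=21
  c=3, el=18
  c=4, el=16
  c=4, el=29
  c=4, el=27

Final answer: 4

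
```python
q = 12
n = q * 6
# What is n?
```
Trace:
  q=12
  q=12, n=72

Final answer: 72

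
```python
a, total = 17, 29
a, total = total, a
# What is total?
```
Trace:
  a=17, total=29
  a=29, total=17

Final answer: 17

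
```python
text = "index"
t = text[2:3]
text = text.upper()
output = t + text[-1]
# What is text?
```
Trace:
  text='index'
  text='index', t='d'
  text='INDEX', t='d'
  text='INDEX', t='d', output='dX'

Final answer: 'INDEX'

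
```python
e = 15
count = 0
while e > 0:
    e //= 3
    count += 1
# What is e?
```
Trace:
  e=15
  e=15, count=0
  e=5, count=1
  e=1, count=2
  e=0, count=3

Final answer: 0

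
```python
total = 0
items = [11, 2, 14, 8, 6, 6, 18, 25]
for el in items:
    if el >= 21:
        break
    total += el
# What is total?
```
Trace:
  total=0
  total=11, el=11
  total=13, el=2
  total=27, el=14
  total=35, el=8
  total=41, el=6
  total=47, el=6
  total=65, el=18
  total=65, el=25

Final answer: 65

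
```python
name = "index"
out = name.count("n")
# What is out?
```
Trace:
  name='index'
  name='index', out=1

Final answer: 1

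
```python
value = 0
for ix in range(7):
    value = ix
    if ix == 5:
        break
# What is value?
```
Trace:
  value=0
  value=0, ix=0
  value=1, ix=1
  value=2, ix=2
  value=3, ix=3
  value=4, ix=4
  value=5, ix=5

Final answer: 5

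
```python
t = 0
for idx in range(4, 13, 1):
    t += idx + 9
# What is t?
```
Trace:
  t=0
  t=13, idx=4
  t=27, idx=5
  t=42, idx=6
  t=58, idx=7
  t=75, idx=8
  t=93, idx=9
  t=112, idx=10
  t=132, idx=11
  t=153, idx=12

Final answer: 153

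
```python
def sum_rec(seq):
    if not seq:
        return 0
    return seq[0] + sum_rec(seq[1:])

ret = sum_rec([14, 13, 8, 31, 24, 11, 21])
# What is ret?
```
Call trace:
sum_rec(seq=[14, 13, 8, 31, 24, 11, 21])
  sum_rec(seq=[13, 8, 31, 24, 11, 21])
    sum_rec(seq=[8, 31, 24, 11, 21])
      sum_rec(seq=[31, 24, 11, 21])
        sum_rec(seq=[24, 11, 21])
          sum_rec(seq=[11, 21])
            sum_rec(seq=[21])
              sum_rec(seq=[])
              -> return 0
            -> return 21
          -> return 32
        -> return 56
      -> return 87
    -> return 95
  -> return 108
-> return 122

Final answer: 122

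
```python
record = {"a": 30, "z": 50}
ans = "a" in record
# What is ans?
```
Trace:
  record={'a': 30, 'z': 50}
  record={'a': 30, 'z': 50}, ans=True

Final answer: True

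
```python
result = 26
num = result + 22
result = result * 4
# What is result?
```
Trace:
  result=26
  result=26, num=48
  result=104, num=48

Final answer: 104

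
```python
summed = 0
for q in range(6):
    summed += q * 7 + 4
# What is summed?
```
Trace:
  summed=0
  summed=4, q=0
  summed=15, q=1
  summed=33, q=2
  summed=58, q=3
  summed=90, q=4
  summed=129, q=5

Final answer: 129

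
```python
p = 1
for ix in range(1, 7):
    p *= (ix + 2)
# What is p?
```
Trace:
  p=1
  p=3, ix=1
  p=12, ix=2
  p=60, ix=3
  p=360, ix=4
  p=2520, ix=5
  p=20160, ix=6

Final answer: 20160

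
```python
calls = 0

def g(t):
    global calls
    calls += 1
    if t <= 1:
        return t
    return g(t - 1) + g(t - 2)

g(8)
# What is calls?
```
Call trace (a repeated sub-call is expanded the first time; later identical calls just restate its return value):
g(t=8)
  g(t=7)
    g(t=6)
      g(t=5)
        g(t=4)
          g(t=3)
            g(t=2)
              g(t=1)
              -> return 1
              g(t=0)
              -> return 0
            -> return 1
            g(t=1)
            -> return 1
          -> return 2
          g(t=2) -> return 1  (same call as traced above)
        -> return 3
        g(t=3) -> return 2  (same call as traced above)
      -> return 5
      g(t=4) -> return 3  (same call as traced above)
    -> return 8
    g(t=5) -> return 5  (same call as traced above)
  -> return 13
  g(t=6) -> return 8  (same call as traced above)
-> return 21

calls is incremented once per call, so count the calls in each subtree. Let C(t) = number of calls made by g(t).
C(0) = C(1) = 1 (base case, no recursion); C(t) = 1 + C(t - 1) + C(t - 2) otherwise.
C(2) = 1 + C(1) + C(0) = 1 + 1 + 1 = 3
C(3) = 1 + C(2) + C(1) = 1 + 3 + 1 = 5
C(4) = 1 + C(3) + C(2) = 1 + 5 + 3 = 9
C(5) = 1 + C(4) + C(3) = 1 + 9 + 5 = 15
C(6) = 1 + C(5) + C(4) = 1 + 15 + 9 = 25
C(7) = 1 + C(6) + C(5) = 1 + 25 + 15 = 41
C(8) = 1 + C(7) + C(6) = 1 + 41 + 25 = 67
calls = C(8) = 67

Final answer: 67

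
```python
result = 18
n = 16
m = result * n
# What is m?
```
Trace:
  result=18
  result=18, n=16
  result=18, n=16, m=288

Final answer: 288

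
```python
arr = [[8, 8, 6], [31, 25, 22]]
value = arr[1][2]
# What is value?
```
Trace:
  arr=[[8, 8, 6], [31, 25, 22]]
  arr=[[8, 8, 6], [31, 25, 22]], value=22

Final answer: 22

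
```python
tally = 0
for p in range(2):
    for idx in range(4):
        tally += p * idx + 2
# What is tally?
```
Trace:
  tally=0
  tally=2, p=0, idx=0
  tally=4, p=0, idx=1
  tally=6, p=0, idx=2
  tally=8, p=0, idx=3
  tally=10, p=1, idx=0
  tally=13, p=1, idx=1
  tally=17, p=1, idx=2
  tally=22, p=1, idx=3

Final answer: 22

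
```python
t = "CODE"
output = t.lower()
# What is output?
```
Trace:
  t='CODE'
  t='CODE', output='code'

Final answer: 'code'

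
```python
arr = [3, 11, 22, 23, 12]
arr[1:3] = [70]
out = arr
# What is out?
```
Trace:
  arr=[3, 11, 22, 23, 12]
  arr=[3, 70, 23, 12]
  arr=[3, 70, 23, 12], out=[3, 70, 23, 12]

Final answer: [3, 70, 23, 12]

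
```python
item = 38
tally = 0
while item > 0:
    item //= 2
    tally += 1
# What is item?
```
Trace:
  item=38
  item=38, tally=0
  item=19, tally=1
  item=9, tally=2
  item=4, tally=3
  item=2, tally=4
  item=1, tally=5
  item=0, tally=6

Final answer: 0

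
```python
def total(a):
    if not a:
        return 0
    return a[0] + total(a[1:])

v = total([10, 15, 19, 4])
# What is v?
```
Call trace:
total(a=[10, 15, 19, 4])
  total(a=[15, 19, 4])
    total(a=[19, 4])
      total(a=[4])
        total(a=[])
        -> return 0
      -> return 4
    -> return 23
  -> return 38
-> return 48

Final answer: 48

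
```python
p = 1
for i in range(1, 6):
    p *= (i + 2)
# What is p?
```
Trace:
  p=1
  p=3, i=1
  p=12, i=2
  p=60, i=3
  p=360, i=4
  p=2520, i=5

Final answer: 2520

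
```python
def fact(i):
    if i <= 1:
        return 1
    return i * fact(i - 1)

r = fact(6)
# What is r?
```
Call trace:
fact(i=6)
  fact(i=5)
    fact(i=4)
      fact(i=3)
        fact(i=2)
          fact(i=1)
          -> return 1
        -> return 2
      -> return 6
    -> return 24
  -> return 120
-> return 720

Final answer: 720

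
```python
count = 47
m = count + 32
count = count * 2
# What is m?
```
Trace:
  count=47
  count=47, m=79
  count=94, m=79

Final answer: 79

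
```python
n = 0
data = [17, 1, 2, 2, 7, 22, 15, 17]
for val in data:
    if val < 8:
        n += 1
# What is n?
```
Trace:
  n=0
  n=0, val=17
  n=1, val=1
  n=2, val=2
  n=3, val=2
  n=4, val=7
  n=4, val=22
  n=4, val=15
  n=4, val=17

Final answer: 4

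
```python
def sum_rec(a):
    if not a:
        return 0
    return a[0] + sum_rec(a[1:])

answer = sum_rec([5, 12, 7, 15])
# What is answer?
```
Call trace:
sum_rec(a=[5, 12, 7, 15])
  sum_rec(a=[12, 7, 15])
    sum_rec(a=[7, 15])
      sum_rec(a=[15])
        sum_rec(a=[])
        -> return 0
      -> return 15
    -> return 22
  -> return 34
-> return 39

Final answer: 39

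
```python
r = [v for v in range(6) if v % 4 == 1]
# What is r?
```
Trace:
  v=0
  v=1
  v=2
  v=3
  v=4
  v=5
  r=[1, 5]

Final answer: [1, 5]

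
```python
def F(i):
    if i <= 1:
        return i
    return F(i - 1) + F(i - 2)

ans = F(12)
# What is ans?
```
Call trace (a repeated sub-call is expanded the first time; later identical calls just restate its return value):
F(i=12)
  F(i=11)
    F(i=10)
      F(i=9)
        F(i=8)
          F(i=7)
            F(i=6)
              F(i=5)
                F(i=4)
                  F(i=3)
                    F(i=2)
                      F(i=1)
                      -> return 1
                      F(i=0)
                      -> return 0
                    -> return 1
                    F(i=1)
                    -> return 1
                  -> return 2
                  F(i=2) -> return 1  (same call as traced above)
                -> return 3
                F(i=3) -> return 2  (same call as traced above)
              -> return 5
              F(i=4) -> return 3  (same call as traced above)
            -> return 8
            F(i=5) -> return 5  (same call as traced above)
          -> return 13
          F(i=6) -> return 8  (same call as traced above)
        -> return 21
        F(i=7) -> return 13  (same call as traced above)
      -> return 34
      F(i=8) -> return 21  (same call as traced above)
    -> return 55
    F(i=9) -> return 34  (same call as traced above)
  -> return 89
  F(i=10) -> return 55  (same call as traced above)
-> return 144

Final answer: 144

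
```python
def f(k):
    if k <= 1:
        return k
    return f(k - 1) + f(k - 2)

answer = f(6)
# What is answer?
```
Call trace (a repeated sub-call is expanded the first time; later identical calls just restate its return value):
f(k=6)
  f(k=5)
    f(k=4)
      f(k=3)
        f(k=2)
          f(k=1)
          -> return 1
          f(k=0)
          -> return 0
        -> return 1
        f(k=1)
        -> return 1
      -> return 2
      f(k=2) -> return 1  (same call as traced above)
    -> return 3
    f(k=3) -> return 2  (same call as traced above)
  -> return 5
  f(k=4) -> return 3  (same call as traced above)
-> return 8

Final answer: 8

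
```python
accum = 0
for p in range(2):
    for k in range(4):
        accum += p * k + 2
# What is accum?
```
Trace:
  accum=0
  accum=2, p=0, k=0
  accum=4, p=0, k=1
  accum=6, p=0, k=2
  accum=8, p=0, k=3
  accum=10, p=1, k=0
  accum=13, p=1, k=1
  accum=17, p=1, k=2
  accum=22, p=1, k=3

Final answer: 22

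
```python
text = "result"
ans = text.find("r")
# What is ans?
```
Trace:
  text='result'
  text='result', ans=0

Final answer: 0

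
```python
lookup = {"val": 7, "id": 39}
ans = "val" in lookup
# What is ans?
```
Trace:
  lookup={'val': 7, 'id': 39}
  lookup={'val': 7, 'id': 39}, ans=True

Final answer: True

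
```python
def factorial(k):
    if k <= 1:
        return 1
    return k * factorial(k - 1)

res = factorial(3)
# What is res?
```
Call trace:
factorial(k=3)
  factorial(k=2)
    factorial(k=1)
    -> return 1
  -> return 2
-> return 6

Final answer: 6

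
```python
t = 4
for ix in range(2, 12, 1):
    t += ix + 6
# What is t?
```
Trace:
  t=4
  t=12, ix=2
  t=21, ix=3
  t=31, ix=4
  t=42, ix=5
  t=54, ix=6
  t=67, ix=7
  t=81, ix=8
  t=96, ix=9
  t=112, ix=10
  t=129, ix=11

Final answer: 129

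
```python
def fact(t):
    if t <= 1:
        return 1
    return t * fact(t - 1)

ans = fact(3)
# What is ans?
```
Call trace:
fact(t=3)
  fact(t=2)
    fact(t=1)
    -> return 1
  -> return 2
-> return 6

Final answer: 6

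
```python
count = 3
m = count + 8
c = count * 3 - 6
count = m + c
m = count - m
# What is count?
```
Trace:
  count=3
  count=3, m=11
  count=3, m=11, c=3
  count=14, m=11, c=3
  count=14, m=3, c=3

Final answer: 14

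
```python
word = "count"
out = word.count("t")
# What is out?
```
Trace:
  word='count'
  word='count', out=1

Final answer: 1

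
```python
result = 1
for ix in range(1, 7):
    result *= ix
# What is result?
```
Trace:
  result=1
  result=1, ix=1
  result=2, ix=2
  result=6, ix=3
  result=24, ix=4
  result=120, ix=5
  result=720, ix=6

Final answer: 720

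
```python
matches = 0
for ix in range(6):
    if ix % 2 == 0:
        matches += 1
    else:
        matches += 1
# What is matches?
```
Trace:
  matches=0
  matches=1, ix=0
  matches=2, ix=1
  matches=3, ix=2
  matches=4, ix=3
  matches=5, ix=4
  matches=6, ix=5

Final answer: 6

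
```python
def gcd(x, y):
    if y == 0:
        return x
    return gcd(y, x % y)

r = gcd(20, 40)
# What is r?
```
Call trace:
gcd(x=20, y=40)
  gcd(x=40, y=20)
    gcd(x=20, y=0)
    -> return 20
  -> return 20
-> return 20

Final answer: 20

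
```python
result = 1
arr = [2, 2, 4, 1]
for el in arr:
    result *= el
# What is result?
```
Trace:
  result=1
  result=2, el=2
  result=4, el=2
  result=16, el=4
  result=16, el=1

Final answer: 16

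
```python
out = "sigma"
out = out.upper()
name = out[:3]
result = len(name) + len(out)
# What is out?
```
Trace:
  out='sigma'
  out='SIGMA'
  out='SIGMA', name='SIG'
  out='SIGMA', name='SIG', result=8

Final answer: 'SIGMA'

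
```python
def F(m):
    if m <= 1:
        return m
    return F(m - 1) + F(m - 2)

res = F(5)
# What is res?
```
Call trace (a repeated sub-call is expanded the first time; later identical calls just restate its return value):
F(m=5)
  F(m=4)
    F(m=3)
      F(m=2)
        F(m=1)
        -> return 1
        F(m=0)
        -> return 0
      -> return 1
      F(m=1)
      -> return 1
    -> return 2
    F(m=2) -> return 1  (same call as traced above)
  -> return 3
  F(m=3) -> return 2  (same call as traced above)
-> return 5

Final answer: 5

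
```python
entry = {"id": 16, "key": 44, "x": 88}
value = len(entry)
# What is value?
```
Trace:
  entry={'id': 16, 'key': 44, 'x': 88}
  entry={'id': 16, 'key': 44, 'x': 88}, value=3

Final answer: 3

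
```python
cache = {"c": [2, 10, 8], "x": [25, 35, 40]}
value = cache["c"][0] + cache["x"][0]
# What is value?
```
Trace:
  cache={'c': [2, 10, 8], 'x': [25, 35, 40]}
  cache={'c': [2, 10, 8], 'x': [25, 35, 40]}, value=27

Final answer: 27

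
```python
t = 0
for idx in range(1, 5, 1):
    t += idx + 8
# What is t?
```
Trace:
  t=0
  t=9, idx=1
  t=19, idx=2
  t=30, idx=3
  t=42, idx=4

Final answer: 42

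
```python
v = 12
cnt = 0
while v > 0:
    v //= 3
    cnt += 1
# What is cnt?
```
Trace:
  v=12
  v=12, cnt=0
  v=4, cnt=1
  v=1, cnt=2
  v=0, cnt=3

Final answer: 3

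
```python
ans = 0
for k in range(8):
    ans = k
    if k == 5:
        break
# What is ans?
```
Trace:
  ans=0
  ans=0, k=0
  ans=1, k=1
  ans=2, k=2
  ans=3, k=3
  ans=4, k=4
  ans=5, k=5

Final answer: 5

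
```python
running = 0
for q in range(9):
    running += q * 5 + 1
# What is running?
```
Trace:
  running=0
  running=1, q=0
  running=7, q=1
  running=18, q=2
  running=34, q=3
  running=55, q=4
  running=81, q=5
  running=112, q=6
  running=148, q=7
  running=189, q=8

Final answer: 189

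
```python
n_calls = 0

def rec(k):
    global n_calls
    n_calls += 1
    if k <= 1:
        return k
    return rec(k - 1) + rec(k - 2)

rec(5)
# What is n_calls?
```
Call trace (a repeated sub-call is expanded the first time; later identical calls just restate its return value):
rec(k=5)
  rec(k=4)
    rec(k=3)
      rec(k=2)
        rec(k=1)
        -> return 1
        rec(k=0)
        -> return 0
      -> return 1
      rec(k=1)
      -> return 1
    -> return 2
    rec(k=2) -> return 1  (same call as traced above)
  -> return 3
  rec(k=3) -> return 2  (same call as traced above)
-> return 5

n_calls is incremented once per call, so count the calls in each subtree. Let C(k) = number of calls made by rec(k).
C(0) = C(1) = 1 (base case, no recursion); C(k) = 1 + C(k - 1) + C(k - 2) otherwise.
C(2) = 1 + C(1) + C(0) = 1 + 1 + 1 = 3
C(3) = 1 + C(2) + C(1) = 1 + 3 + 1 = 5
C(4) = 1 + C(3) + C(2) = 1 + 5 + 3 = 9
C(5) = 1 + C(4) + C(3) = 1 + 9 + 5 = 15
n_calls = C(5) = 15

Final answer: 15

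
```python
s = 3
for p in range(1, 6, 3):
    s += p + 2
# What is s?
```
Trace:
  s=3
  s=6, p=1
  s=12, p=4

Final answer: 12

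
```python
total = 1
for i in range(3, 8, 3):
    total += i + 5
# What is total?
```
Trace:
  total=1
  total=9, i=3
  total=20, i=6

Final answer: 20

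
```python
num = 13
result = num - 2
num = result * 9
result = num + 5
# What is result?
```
Trace:
  num=13
  num=13, result=11
  num=99, result=11
  num=99, result=104

Final answer: 104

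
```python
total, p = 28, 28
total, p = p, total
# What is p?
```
Trace:
  total=28, p=28
  total=28, p=28

Final answer: 28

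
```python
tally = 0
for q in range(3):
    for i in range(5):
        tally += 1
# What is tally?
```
Trace:
  tally=0
  tally=1, q=0, i=0
  tally=2, q=0, i=1
  tally=3, q=0, i=2
  tally=4, q=0, i=3
  tally=5, q=0, i=4
  tally=6, q=1, i=0
  tally=7, q=1, i=1
  tally=8, q=1, i=2
  tally=9, q=1, i=3
  tally=10, q=1, i=4
  tally=11, q=2, i=0
  tally=12, q=2, i=1
  tally=13, q=2, i=2
  tally=14, q=2, i=3
  tally=15, q=2, i=4

Final answer: 15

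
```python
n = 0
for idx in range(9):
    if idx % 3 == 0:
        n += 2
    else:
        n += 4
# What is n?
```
Trace:
  n=0
  n=2, idx=0
  n=6, idx=1
  n=10, idx=2
  n=12, idx=3
  n=16, idx=4
  n=20, idx=5
  n=22, idx=6
  n=26, idx=7
  n=30, idx=8

Final answer: 30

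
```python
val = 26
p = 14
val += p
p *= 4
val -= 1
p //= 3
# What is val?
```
Trace:
  val=26
  val=26, p=14
  val=40, p=14
  val=40, p=56
  val=39, p=56
  val=39, p=18

Final answer: 39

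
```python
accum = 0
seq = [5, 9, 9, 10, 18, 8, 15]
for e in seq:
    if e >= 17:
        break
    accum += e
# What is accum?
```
Trace:
  accum=0
  accum=5, e=5
  accum=14, e=9
  accum=23, e=9
  accum=33, e=10
  accum=33, e=18

Final answer: 33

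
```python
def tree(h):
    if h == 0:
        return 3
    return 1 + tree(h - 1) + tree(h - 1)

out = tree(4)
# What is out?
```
Call trace (a repeated sub-call is expanded the first time; later identical calls just restate its return value):
tree(h=4)
  tree(h=3)
    tree(h=2)
      tree(h=1)
        tree(h=0)
        -> return 3
        tree(h=0)
        -> return 3
      -> return 7
      tree(h=1) -> return 7  (same call as traced above)
    -> return 15
    tree(h=2) -> return 15  (same call as traced above)
  -> return 31
  tree(h=3) -> return 31  (same call as traced above)
-> return 63

Final answer: 63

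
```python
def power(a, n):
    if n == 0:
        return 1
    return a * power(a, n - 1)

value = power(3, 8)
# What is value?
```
Call trace:
power(a=3, n=8)
  power(a=3, n=7)
    power(a=3, n=6)
      power(a=3, n=5)
        power(a=3, n=4)
          power(a=3, n=3)
            power(a=3, n=2)
              power(a=3, n=1)
                power(a=3, n=0)
                -> return 1
              -> return 3
            -> return 9
          -> return 27
        -> return 81
      -> return 243
    -> return 729
  -> return 2187
-> return 6561

Final answer: 6561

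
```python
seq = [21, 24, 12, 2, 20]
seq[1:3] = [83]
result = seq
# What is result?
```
Trace:
  seq=[21, 24, 12, 2, 20]
  seq=[21, 83, 2, 20]
  seq=[21, 83, 2, 20], result=[21, 83, 2, 20]

Final answer: [21, 83, 2, 20]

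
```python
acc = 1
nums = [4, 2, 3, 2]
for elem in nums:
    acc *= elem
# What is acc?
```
Trace:
  acc=1
  acc=4, elem=4
  acc=8, elem=2
  acc=24, elem=3
  acc=48, elem=2

Final answer: 48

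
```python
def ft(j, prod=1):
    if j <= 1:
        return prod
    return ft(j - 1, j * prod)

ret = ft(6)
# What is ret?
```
Call trace:
ft(j=6, prod=1)
  ft(j=5, prod=6)
    ft(j=4, prod=30)
      ft(j=3, prod=120)
        ft(j=2, prod=360)
          ft(j=1, prod=720)
          -> return 720
        -> return 720
      -> return 720
    -> return 720
  -> return 720
-> return 720

Final answer: 720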